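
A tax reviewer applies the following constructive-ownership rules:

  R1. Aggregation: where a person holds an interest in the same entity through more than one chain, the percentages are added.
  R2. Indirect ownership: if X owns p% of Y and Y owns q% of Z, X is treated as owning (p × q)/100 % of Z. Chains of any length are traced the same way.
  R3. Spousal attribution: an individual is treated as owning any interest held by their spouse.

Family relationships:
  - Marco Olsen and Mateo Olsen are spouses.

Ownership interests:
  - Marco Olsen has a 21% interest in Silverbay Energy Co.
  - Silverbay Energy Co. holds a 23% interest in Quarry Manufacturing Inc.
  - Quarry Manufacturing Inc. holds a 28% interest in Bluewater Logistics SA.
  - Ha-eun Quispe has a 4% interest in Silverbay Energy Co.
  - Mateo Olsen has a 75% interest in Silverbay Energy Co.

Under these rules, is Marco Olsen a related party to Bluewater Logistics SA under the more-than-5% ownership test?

Yes

By spousal attribution (R3), Marco Olsen is treated as also owning Mateo Olsen's interest in Silverbay Energy Co, giving 21% + 75% = 96%.
Chain via Silverbay Energy Co. → Quarry Manufacturing Inc. (R2): 96% × 23% × 28% = 6.1824% of Bluewater Logistics SA.
6.1824% exceeds the 5% threshold, so Marco is a related party to Bluewater Logistics SA.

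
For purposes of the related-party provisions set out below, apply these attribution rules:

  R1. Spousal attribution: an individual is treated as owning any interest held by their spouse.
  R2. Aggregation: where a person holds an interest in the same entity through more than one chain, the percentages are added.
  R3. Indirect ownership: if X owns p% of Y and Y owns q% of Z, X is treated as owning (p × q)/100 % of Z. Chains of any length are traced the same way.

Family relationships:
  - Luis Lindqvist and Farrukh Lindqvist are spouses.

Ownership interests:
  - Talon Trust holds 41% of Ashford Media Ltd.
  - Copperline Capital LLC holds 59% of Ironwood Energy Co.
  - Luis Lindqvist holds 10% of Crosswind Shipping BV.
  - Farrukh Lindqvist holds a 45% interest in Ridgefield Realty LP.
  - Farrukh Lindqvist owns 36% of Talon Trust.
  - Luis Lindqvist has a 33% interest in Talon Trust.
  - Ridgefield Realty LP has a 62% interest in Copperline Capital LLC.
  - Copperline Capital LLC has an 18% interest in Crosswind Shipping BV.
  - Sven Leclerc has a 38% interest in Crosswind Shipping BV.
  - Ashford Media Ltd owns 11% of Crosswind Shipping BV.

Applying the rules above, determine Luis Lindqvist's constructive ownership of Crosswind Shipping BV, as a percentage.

By spousal attribution (R1), Luis Lindqvist is treated as also owning Farrukh Lindqvist's interest in Talon Trust, giving 33% + 36% = 69%.
By spousal attribution (R1), Luis Lindqvist is treated as owning Farrukh Lindqvist's 45% interest in Ridgefield Realty LP.
Chain via Talon Trust → Ashford Media Ltd (R3): 69% × 41% × 11% = 3.1119% of Crosswind Shipping BV.
Direct interest in Crosswind Shipping BV: 10%.
Chain via Ridgefield Realty LP → Copperline Capital LLC (R3): 45% × 62% × 18% = 5.022% of Crosswind Shipping BV.
Aggregating (R2): 3.1119% + 10% + 5.022% = 18.1339%.

18.1339%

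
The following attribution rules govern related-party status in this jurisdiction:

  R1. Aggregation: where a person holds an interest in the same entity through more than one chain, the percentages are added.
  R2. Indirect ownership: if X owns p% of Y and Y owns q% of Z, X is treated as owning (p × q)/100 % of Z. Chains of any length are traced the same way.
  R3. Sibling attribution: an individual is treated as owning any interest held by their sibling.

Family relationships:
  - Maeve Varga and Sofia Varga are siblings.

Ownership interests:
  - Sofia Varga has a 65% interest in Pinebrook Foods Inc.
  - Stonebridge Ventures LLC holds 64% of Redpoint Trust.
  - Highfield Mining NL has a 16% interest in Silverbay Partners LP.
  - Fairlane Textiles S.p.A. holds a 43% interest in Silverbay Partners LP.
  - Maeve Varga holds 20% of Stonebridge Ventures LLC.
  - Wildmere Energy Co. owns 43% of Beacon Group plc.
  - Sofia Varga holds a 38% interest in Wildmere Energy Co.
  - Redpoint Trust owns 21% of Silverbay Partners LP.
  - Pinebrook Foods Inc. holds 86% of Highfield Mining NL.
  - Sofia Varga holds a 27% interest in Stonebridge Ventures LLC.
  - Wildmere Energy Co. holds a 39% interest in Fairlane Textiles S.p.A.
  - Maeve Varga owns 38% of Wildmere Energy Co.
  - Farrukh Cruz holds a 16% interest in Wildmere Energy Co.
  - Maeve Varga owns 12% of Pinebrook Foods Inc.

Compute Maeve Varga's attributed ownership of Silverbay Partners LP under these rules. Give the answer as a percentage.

By sibling attribution (R3), Maeve Varga is treated as also owning Sofia Varga's interest in Wildmere Energy Co, giving 38% + 38% = 76%.
By sibling attribution (R3), Maeve Varga is treated as also owning Sofia Varga's interest in Stonebridge Ventures LLC, giving 20% + 27% = 47%.
By sibling attribution (R3), Maeve Varga is treated as also owning Sofia Varga's interest in Pinebrook Foods Inc, giving 12% + 65% = 77%.
Chain via Wildmere Energy Co. → Fairlane Textiles S.p.A. (R2): 76% × 39% × 43% = 12.7452% of Silverbay Partners LP.
Chain via Stonebridge Ventures LLC → Redpoint Trust (R2): 47% × 64% × 21% = 6.3168% of Silverbay Partners LP.
Chain via Pinebrook Foods Inc. → Highfield Mining NL (R2): 77% × 86% × 16% = 10.5952% of Silverbay Partners LP.
Aggregating (R1): 12.7452% + 6.3168% + 10.5952% = 29.6572%.

29.6572%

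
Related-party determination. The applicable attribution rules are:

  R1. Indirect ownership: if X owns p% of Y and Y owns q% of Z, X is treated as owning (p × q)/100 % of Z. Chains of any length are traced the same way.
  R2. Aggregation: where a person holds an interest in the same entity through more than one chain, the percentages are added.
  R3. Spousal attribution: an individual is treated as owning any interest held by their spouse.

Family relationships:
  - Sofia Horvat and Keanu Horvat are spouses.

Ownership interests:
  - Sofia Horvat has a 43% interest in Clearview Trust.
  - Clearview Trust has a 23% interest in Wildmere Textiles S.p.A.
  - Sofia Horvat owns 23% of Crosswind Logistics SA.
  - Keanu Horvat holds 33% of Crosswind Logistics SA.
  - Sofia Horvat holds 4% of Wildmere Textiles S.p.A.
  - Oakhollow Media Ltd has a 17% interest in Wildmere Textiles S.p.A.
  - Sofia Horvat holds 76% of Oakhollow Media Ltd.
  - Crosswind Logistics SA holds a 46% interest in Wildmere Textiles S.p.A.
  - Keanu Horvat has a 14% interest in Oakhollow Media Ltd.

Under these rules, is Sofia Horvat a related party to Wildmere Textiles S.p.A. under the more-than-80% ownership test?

By spousal attribution (R3), Sofia Horvat is treated as also owning Keanu Horvat's interest in Oakhollow Media Ltd, giving 76% + 14% = 90%.
By spousal attribution (R3), Sofia Horvat is treated as also owning Keanu Horvat's interest in Crosswind Logistics SA, giving 23% + 33% = 56%.
Chain via Oakhollow Media Ltd (R1): 90% × 17% = 15.3% of Wildmere Textiles S.p.A.
Chain via Crosswind Logistics SA (R1): 56% × 46% = 25.76% of Wildmere Textiles S.p.A.
Chain via Clearview Trust (R1): 43% × 23% = 9.89% of Wildmere Textiles S.p.A.
Direct interest in Wildmere Textiles S.p.A: 4%.
Aggregating (R2): 15.3% + 25.76% + 9.89% + 4% = 54.95%.
54.95% does not exceed the 80% threshold, so Sofia is not a related party to Wildmere Textiles S.p.A.

No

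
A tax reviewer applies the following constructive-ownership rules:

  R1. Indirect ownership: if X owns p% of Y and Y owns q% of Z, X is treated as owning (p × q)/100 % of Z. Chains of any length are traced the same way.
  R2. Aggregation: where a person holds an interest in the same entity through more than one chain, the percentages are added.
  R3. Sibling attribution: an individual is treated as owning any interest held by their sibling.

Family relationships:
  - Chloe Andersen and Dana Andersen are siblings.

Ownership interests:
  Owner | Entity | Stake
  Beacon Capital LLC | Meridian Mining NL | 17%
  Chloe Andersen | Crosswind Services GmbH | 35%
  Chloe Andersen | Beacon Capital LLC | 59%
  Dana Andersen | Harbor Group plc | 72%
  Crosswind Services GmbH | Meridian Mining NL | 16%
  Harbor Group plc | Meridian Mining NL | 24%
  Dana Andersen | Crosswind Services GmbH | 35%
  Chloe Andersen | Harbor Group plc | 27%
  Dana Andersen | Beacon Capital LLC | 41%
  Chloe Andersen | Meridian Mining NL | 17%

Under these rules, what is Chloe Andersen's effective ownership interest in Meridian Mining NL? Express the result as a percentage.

By sibling attribution (R3), Chloe Andersen is treated as also owning Dana Andersen's interest in Crosswind Services GmbH, giving 35% + 35% = 70%.
By sibling attribution (R3), Chloe Andersen is treated as also owning Dana Andersen's interest in Beacon Capital LLC, giving 59% + 41% = 100%.
By sibling attribution (R3), Chloe Andersen is treated as also owning Dana Andersen's interest in Harbor Group plc, giving 27% + 72% = 99%.
Chain via Crosswind Services GmbH (R1): 70% × 16% = 11.2% of Meridian Mining NL.
Chain via Beacon Capital LLC (R1): 100% × 17% = 17% of Meridian Mining NL.
Chain via Harbor Group plc (R1): 99% × 24% = 23.76% of Meridian Mining NL.
Direct interest in Meridian Mining NL: 17%.
Aggregating (R2): 11.2% + 17% + 23.76% + 17% = 68.96%.

68.96%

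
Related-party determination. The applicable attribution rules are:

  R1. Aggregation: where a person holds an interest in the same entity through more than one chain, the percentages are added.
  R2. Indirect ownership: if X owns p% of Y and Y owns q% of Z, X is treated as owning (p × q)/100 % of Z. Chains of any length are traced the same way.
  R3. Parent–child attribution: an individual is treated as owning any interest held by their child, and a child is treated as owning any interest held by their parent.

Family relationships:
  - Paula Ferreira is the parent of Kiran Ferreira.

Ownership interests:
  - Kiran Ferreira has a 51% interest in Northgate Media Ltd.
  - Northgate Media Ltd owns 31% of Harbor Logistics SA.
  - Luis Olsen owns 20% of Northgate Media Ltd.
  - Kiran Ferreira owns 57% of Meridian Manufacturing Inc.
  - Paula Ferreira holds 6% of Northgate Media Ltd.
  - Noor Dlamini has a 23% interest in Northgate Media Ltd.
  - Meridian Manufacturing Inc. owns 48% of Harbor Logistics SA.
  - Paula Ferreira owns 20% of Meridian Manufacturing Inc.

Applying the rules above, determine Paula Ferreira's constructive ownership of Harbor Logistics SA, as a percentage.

54.63%

By parent–child attribution (R3), Paula Ferreira is treated as also owning Kiran Ferreira's interest in Meridian Manufacturing Inc, giving 20% + 57% = 77%.
By parent–child attribution (R3), Paula Ferreira is treated as also owning Kiran Ferreira's interest in Northgate Media Ltd, giving 6% + 51% = 57%.
Chain via Meridian Manufacturing Inc. (R2): 77% × 48% = 36.96% of Harbor Logistics SA.
Chain via Northgate Media Ltd (R2): 57% × 31% = 17.67% of Harbor Logistics SA.
Aggregating (R1): 36.96% + 17.67% = 54.63%.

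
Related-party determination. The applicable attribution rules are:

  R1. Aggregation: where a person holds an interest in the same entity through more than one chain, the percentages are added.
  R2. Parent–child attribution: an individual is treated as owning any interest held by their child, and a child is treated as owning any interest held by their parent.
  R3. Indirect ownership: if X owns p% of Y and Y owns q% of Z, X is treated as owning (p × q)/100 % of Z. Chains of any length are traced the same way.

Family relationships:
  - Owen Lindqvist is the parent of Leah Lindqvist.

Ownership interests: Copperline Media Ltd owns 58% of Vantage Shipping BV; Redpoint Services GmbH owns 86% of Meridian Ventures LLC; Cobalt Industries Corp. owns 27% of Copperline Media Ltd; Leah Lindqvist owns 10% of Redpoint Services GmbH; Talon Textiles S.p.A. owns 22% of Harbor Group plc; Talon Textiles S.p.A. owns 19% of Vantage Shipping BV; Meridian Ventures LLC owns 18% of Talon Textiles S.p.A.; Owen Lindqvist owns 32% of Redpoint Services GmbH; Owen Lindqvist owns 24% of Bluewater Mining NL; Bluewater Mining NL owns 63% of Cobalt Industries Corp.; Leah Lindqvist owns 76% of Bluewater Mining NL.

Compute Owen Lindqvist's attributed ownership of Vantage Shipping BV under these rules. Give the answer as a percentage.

11.101104%

By parent–child attribution (R2), Owen Lindqvist is treated as also owning Leah Lindqvist's interest in Bluewater Mining NL, giving 24% + 76% = 100%.
By parent–child attribution (R2), Owen Lindqvist is treated as also owning Leah Lindqvist's interest in Redpoint Services GmbH, giving 32% + 10% = 42%.
Chain via Bluewater Mining NL → Cobalt Industries Corp. → Copperline Media Ltd (R3): 100% × 63% × 27% × 58% = 9.8658% of Vantage Shipping BV.
Chain via Redpoint Services GmbH → Meridian Ventures LLC → Talon Textiles S.p.A. (R3): 42% × 86% × 18% × 19% = 1.235304% of Vantage Shipping BV.
Aggregating (R1): 9.8658% + 1.235304% = 11.101104%.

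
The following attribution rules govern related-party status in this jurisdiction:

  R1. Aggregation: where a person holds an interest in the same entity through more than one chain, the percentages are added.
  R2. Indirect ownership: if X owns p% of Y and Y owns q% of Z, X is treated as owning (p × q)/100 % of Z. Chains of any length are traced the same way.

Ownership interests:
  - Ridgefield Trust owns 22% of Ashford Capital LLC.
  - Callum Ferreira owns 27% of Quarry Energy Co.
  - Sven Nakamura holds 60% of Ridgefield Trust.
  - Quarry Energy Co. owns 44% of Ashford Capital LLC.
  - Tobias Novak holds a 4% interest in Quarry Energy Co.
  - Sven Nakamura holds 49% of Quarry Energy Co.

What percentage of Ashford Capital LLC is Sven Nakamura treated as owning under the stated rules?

34.76%

Chain via Ridgefield Trust (R2): 60% × 22% = 13.2% of Ashford Capital LLC.
Chain via Quarry Energy Co. (R2): 49% × 44% = 21.56% of Ashford Capital LLC.
Aggregating (R1): 13.2% + 21.56% = 34.76%.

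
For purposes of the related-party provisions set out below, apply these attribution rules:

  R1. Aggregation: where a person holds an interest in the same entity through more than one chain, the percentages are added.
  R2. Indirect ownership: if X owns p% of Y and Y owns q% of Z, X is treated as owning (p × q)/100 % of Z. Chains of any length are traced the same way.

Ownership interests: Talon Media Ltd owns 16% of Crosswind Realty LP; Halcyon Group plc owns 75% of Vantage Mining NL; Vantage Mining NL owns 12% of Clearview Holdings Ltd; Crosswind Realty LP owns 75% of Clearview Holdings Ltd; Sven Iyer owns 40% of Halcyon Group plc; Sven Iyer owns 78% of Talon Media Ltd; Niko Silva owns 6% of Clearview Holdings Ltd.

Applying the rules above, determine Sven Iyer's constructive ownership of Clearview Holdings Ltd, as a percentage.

Chain via Talon Media Ltd → Crosswind Realty LP (R2): 78% × 16% × 75% = 9.36% of Clearview Holdings Ltd.
Chain via Halcyon Group plc → Vantage Mining NL (R2): 40% × 75% × 12% = 3.6% of Clearview Holdings Ltd.
Aggregating (R1): 9.36% + 3.6% = 12.96%.

12.96%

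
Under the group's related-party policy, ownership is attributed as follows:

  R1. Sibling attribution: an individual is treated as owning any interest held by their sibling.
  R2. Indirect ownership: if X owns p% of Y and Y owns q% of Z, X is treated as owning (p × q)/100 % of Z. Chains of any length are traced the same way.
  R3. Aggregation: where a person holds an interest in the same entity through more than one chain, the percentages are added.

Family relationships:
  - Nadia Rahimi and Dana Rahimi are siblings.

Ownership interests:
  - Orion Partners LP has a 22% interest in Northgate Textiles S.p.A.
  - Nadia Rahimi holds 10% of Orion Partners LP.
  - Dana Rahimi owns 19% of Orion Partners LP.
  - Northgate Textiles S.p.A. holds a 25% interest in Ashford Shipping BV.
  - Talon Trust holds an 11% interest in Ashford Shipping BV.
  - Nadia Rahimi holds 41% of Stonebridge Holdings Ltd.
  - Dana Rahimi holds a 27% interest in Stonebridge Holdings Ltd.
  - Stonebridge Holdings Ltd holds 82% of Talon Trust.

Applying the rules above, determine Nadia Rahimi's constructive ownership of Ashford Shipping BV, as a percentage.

By sibling attribution (R1), Nadia Rahimi is treated as also owning Dana Rahimi's interest in Orion Partners LP, giving 10% + 19% = 29%.
By sibling attribution (R1), Nadia Rahimi is treated as also owning Dana Rahimi's interest in Stonebridge Holdings Ltd, giving 41% + 27% = 68%.
Chain via Orion Partners LP → Northgate Textiles S.p.A. (R2): 29% × 22% × 25% = 1.595% of Ashford Shipping BV.
Chain via Stonebridge Holdings Ltd → Talon Trust (R2): 68% × 82% × 11% = 6.1336% of Ashford Shipping BV.
Aggregating (R3): 1.595% + 6.1336% = 7.7286%.

7.7286%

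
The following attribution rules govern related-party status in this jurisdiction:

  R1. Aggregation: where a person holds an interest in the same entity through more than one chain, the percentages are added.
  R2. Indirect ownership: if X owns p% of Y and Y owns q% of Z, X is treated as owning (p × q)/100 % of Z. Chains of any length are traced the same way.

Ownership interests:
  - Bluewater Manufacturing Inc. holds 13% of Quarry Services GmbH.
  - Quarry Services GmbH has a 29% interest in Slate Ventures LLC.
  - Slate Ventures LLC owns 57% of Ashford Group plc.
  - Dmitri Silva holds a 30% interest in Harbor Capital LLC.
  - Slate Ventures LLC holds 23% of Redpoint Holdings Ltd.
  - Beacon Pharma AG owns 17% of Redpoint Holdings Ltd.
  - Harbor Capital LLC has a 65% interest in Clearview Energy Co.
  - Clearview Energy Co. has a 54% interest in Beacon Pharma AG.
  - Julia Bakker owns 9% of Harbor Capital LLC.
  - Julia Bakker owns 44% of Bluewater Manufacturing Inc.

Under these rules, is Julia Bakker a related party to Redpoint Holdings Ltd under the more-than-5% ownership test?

Chain via Bluewater Manufacturing Inc. → Quarry Services GmbH → Slate Ventures LLC (R2): 44% × 13% × 29% × 23% = 0.381524% of Redpoint Holdings Ltd.
Chain via Harbor Capital LLC → Clearview Energy Co. → Beacon Pharma AG (R2): 9% × 65% × 54% × 17% = 0.53703% of Redpoint Holdings Ltd.
Aggregating (R1): 0.381524% + 0.53703% = 0.918554%.
0.918554% does not exceed the 5% threshold, so Julia is not a related party to Redpoint Holdings Ltd.

No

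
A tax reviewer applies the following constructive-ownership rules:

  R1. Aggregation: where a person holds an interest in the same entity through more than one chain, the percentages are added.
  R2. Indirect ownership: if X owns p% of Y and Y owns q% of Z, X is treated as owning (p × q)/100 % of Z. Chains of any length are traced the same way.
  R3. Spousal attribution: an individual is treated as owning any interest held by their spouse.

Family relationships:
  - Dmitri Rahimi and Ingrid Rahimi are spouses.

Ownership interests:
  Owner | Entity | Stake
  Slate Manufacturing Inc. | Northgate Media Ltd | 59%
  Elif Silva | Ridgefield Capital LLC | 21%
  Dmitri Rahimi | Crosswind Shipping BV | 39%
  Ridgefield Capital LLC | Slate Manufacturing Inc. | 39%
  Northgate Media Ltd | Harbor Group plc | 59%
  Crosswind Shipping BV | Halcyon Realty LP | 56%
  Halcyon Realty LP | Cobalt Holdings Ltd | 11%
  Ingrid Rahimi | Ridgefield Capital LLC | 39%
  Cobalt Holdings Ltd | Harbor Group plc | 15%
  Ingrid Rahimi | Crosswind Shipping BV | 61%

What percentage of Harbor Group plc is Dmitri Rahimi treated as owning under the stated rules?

By spousal attribution (R3), Dmitri Rahimi is treated as also owning Ingrid Rahimi's interest in Crosswind Shipping BV, giving 39% + 61% = 100%.
By spousal attribution (R3), Dmitri Rahimi is treated as owning Ingrid Rahimi's 39% interest in Ridgefield Capital LLC.
Chain via Crosswind Shipping BV → Halcyon Realty LP → Cobalt Holdings Ltd (R2): 100% × 56% × 11% × 15% = 0.924% of Harbor Group plc.
Chain via Ridgefield Capital LLC → Slate Manufacturing Inc. → Northgate Media Ltd (R2): 39% × 39% × 59% × 59% = 5.294601% of Harbor Group plc.
Aggregating (R1): 0.924% + 5.294601% = 6.218601%.

6.218601%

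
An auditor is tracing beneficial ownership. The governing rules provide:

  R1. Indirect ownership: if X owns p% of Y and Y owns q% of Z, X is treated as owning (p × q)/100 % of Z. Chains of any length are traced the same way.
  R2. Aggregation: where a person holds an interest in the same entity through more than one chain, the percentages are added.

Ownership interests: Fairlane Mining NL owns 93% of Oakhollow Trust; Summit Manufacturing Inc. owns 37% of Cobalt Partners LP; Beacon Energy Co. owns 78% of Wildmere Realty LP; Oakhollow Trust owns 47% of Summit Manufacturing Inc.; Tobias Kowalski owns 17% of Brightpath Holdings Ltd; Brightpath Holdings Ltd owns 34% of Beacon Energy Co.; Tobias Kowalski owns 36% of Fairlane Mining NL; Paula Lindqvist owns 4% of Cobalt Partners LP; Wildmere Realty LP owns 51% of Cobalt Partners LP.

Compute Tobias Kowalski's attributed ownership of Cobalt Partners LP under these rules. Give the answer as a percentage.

8.121456%

Chain via Brightpath Holdings Ltd → Beacon Energy Co. → Wildmere Realty LP (R1): 17% × 34% × 78% × 51% = 2.299284% of Cobalt Partners LP.
Chain via Fairlane Mining NL → Oakhollow Trust → Summit Manufacturing Inc. (R1): 36% × 93% × 47% × 37% = 5.822172% of Cobalt Partners LP.
Aggregating (R2): 2.299284% + 5.822172% = 8.121456%.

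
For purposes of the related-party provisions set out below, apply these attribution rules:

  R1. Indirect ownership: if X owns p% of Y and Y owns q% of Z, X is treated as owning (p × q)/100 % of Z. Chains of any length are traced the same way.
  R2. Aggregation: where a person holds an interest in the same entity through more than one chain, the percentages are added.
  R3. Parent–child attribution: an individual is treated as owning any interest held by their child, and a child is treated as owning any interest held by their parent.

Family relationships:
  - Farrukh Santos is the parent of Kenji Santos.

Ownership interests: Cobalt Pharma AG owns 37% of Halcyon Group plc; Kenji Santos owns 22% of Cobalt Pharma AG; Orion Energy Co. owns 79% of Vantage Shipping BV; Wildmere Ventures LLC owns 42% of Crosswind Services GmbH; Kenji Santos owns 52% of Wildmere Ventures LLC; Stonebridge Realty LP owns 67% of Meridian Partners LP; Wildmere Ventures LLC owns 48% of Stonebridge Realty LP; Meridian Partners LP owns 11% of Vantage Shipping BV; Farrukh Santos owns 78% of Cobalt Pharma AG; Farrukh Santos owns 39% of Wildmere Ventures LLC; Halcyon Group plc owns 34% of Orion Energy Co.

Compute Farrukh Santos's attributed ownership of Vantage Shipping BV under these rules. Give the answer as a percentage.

By parent–child attribution (R3), Farrukh Santos is treated as also owning Kenji Santos's interest in Cobalt Pharma AG, giving 78% + 22% = 100%.
By parent–child attribution (R3), Farrukh Santos is treated as also owning Kenji Santos's interest in Wildmere Ventures LLC, giving 39% + 52% = 91%.
Chain via Cobalt Pharma AG → Halcyon Group plc → Orion Energy Co. (R1): 100% × 37% × 34% × 79% = 9.9382% of Vantage Shipping BV.
Chain via Wildmere Ventures LLC → Stonebridge Realty LP → Meridian Partners LP (R1): 91% × 48% × 67% × 11% = 3.219216% of Vantage Shipping BV.
Aggregating (R2): 9.9382% + 3.219216% = 13.157416%.

13.157416%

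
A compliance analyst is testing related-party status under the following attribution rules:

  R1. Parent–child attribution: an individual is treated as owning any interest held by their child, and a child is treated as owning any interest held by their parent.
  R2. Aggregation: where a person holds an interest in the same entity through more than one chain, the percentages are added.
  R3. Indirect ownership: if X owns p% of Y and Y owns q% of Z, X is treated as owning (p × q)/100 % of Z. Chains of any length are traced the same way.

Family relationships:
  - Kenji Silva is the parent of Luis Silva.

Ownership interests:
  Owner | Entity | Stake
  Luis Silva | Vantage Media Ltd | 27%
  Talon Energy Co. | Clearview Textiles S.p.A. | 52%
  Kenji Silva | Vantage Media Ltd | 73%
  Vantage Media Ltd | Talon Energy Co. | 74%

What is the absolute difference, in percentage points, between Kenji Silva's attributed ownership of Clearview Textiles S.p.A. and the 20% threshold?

18.48

By parent–child attribution (R1), Kenji Silva is treated as also owning Luis Silva's interest in Vantage Media Ltd, giving 73% + 27% = 100%.
Chain via Vantage Media Ltd → Talon Energy Co. (R3): 100% × 74% × 52% = 38.48% of Clearview Textiles S.p.A.
38.48% exceeds the 20% threshold by 18.48 percentage points.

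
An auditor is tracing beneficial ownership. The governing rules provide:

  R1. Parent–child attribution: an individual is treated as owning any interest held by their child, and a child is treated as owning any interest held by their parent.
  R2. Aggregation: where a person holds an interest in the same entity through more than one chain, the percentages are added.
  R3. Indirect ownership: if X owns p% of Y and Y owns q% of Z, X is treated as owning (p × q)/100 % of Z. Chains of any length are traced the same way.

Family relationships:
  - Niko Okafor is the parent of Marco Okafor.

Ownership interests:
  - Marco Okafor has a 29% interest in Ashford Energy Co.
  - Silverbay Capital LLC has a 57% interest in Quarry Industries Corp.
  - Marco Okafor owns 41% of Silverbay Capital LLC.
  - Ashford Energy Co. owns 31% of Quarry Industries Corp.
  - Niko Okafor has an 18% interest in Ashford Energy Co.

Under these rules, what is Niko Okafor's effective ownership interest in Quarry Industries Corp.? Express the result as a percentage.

37.94%

By parent–child attribution (R1), Niko Okafor is treated as also owning Marco Okafor's interest in Ashford Energy Co, giving 18% + 29% = 47%.
By parent–child attribution (R1), Niko Okafor is treated as owning Marco Okafor's 41% interest in Silverbay Capital LLC.
Chain via Ashford Energy Co. (R3): 47% × 31% = 14.57% of Quarry Industries Corp.
Chain via Silverbay Capital LLC (R3): 41% × 57% = 23.37% of Quarry Industries Corp.
Aggregating (R2): 14.57% + 23.37% = 37.94%.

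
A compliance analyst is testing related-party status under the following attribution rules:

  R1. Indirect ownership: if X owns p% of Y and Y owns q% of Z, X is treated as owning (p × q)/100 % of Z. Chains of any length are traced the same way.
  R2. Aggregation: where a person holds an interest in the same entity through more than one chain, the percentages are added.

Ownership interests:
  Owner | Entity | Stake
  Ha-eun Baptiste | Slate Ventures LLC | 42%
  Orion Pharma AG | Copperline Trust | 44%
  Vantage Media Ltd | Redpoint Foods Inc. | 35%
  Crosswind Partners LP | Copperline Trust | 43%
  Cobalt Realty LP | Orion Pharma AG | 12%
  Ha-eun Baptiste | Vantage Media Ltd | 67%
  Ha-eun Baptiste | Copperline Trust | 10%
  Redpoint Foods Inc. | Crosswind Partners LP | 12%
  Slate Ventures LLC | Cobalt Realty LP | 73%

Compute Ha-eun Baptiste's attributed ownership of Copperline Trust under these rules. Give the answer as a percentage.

12.828868%

Chain via Slate Ventures LLC → Cobalt Realty LP → Orion Pharma AG (R1): 42% × 73% × 12% × 44% = 1.618848% of Copperline Trust.
Chain via Vantage Media Ltd → Redpoint Foods Inc. → Crosswind Partners LP (R1): 67% × 35% × 12% × 43% = 1.21002% of Copperline Trust.
Direct interest in Copperline Trust: 10%.
Aggregating (R2): 1.618848% + 1.21002% + 10% = 12.828868%.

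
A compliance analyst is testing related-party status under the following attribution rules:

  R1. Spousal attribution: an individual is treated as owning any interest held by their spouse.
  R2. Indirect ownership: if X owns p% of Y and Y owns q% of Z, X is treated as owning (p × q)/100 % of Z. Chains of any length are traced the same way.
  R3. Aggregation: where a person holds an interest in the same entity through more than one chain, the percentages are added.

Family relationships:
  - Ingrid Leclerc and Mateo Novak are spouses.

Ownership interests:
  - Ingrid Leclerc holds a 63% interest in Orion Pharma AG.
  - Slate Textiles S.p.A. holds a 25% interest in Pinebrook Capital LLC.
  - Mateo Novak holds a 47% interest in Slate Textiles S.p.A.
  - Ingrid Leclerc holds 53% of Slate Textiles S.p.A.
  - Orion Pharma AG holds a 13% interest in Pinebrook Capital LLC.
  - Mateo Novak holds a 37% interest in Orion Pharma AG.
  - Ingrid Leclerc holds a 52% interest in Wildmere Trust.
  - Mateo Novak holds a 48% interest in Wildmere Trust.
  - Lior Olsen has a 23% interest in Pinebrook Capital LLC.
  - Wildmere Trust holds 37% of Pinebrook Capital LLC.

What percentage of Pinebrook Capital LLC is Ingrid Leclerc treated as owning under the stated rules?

By spousal attribution (R1), Ingrid Leclerc is treated as also owning Mateo Novak's interest in Wildmere Trust, giving 52% + 48% = 100%.
By spousal attribution (R1), Ingrid Leclerc is treated as also owning Mateo Novak's interest in Orion Pharma AG, giving 63% + 37% = 100%.
By spousal attribution (R1), Ingrid Leclerc is treated as also owning Mateo Novak's interest in Slate Textiles S.p.A, giving 53% + 47% = 100%.
Chain via Wildmere Trust (R2): 100% × 37% = 37% of Pinebrook Capital LLC.
Chain via Orion Pharma AG (R2): 100% × 13% = 13% of Pinebrook Capital LLC.
Chain via Slate Textiles S.p.A. (R2): 100% × 25% = 25% of Pinebrook Capital LLC.
Aggregating (R3): 37% + 13% + 25% = 75%.

75%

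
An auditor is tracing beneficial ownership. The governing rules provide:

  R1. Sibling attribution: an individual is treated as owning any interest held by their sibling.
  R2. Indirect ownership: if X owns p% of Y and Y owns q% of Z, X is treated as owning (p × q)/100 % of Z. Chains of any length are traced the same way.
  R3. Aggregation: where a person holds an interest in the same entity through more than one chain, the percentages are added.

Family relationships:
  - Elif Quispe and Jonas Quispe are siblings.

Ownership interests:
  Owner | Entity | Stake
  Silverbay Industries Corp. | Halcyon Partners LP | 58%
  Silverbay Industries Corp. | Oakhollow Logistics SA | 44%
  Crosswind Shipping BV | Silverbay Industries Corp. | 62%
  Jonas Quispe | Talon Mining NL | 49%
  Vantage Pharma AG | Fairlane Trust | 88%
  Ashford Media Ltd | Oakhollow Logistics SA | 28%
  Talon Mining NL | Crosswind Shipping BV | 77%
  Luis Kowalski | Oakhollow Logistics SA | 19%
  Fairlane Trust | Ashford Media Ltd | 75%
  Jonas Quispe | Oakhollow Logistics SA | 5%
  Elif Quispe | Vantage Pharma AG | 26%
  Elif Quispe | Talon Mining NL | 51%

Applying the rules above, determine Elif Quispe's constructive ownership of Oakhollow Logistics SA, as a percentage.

By sibling attribution (R1), Elif Quispe is treated as also owning Jonas Quispe's interest in Talon Mining NL, giving 51% + 49% = 100%.
By sibling attribution (R1), Elif Quispe is treated as owning Jonas Quispe's 5% interest in Oakhollow Logistics SA.
Chain via Vantage Pharma AG → Fairlane Trust → Ashford Media Ltd (R2): 26% × 88% × 75% × 28% = 4.8048% of Oakhollow Logistics SA.
Chain via Talon Mining NL → Crosswind Shipping BV → Silverbay Industries Corp. (R2): 100% × 77% × 62% × 44% = 21.0056% of Oakhollow Logistics SA.
Direct interest in Oakhollow Logistics SA: 5%.
Aggregating (R3): 4.8048% + 21.0056% + 5% = 30.8104%.

30.8104%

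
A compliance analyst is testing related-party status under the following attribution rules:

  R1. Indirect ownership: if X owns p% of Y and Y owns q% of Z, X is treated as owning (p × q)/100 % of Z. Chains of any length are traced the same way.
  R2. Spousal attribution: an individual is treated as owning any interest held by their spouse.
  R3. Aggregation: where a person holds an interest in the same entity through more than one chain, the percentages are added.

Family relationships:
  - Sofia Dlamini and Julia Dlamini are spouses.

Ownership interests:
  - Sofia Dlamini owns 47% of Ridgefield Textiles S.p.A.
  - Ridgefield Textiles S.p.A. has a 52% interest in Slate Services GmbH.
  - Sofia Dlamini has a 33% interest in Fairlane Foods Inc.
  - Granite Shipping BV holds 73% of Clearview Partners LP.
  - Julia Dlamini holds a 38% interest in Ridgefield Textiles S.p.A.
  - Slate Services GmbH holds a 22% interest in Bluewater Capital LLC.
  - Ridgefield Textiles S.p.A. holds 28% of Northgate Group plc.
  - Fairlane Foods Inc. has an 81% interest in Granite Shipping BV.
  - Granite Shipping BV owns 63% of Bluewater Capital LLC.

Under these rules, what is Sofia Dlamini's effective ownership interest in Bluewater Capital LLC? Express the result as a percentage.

By spousal attribution (R2), Sofia Dlamini is treated as also owning Julia Dlamini's interest in Ridgefield Textiles S.p.A, giving 47% + 38% = 85%.
Chain via Ridgefield Textiles S.p.A. → Slate Services GmbH (R1): 85% × 52% × 22% = 9.724% of Bluewater Capital LLC.
Chain via Fairlane Foods Inc. → Granite Shipping BV (R1): 33% × 81% × 63% = 16.8399% of Bluewater Capital LLC.
Aggregating (R3): 9.724% + 16.8399% = 26.5639%.

26.5639%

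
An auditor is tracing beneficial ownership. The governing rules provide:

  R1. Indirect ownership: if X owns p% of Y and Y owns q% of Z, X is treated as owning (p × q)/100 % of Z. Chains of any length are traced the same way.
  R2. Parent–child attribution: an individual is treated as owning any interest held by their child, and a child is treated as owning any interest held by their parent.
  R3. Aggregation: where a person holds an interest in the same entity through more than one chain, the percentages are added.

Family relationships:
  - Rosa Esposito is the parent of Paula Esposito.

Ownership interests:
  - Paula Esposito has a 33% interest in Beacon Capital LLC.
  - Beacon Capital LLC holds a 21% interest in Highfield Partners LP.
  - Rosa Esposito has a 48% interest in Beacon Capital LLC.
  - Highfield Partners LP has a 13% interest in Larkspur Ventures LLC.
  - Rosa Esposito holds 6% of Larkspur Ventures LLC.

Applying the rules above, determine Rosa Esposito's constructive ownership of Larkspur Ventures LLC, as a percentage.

8.2113%

By parent–child attribution (R2), Rosa Esposito is treated as also owning Paula Esposito's interest in Beacon Capital LLC, giving 48% + 33% = 81%.
Chain via Beacon Capital LLC → Highfield Partners LP (R1): 81% × 21% × 13% = 2.2113% of Larkspur Ventures LLC.
Direct interest in Larkspur Ventures LLC: 6%.
Aggregating (R3): 2.2113% + 6% = 8.2113%.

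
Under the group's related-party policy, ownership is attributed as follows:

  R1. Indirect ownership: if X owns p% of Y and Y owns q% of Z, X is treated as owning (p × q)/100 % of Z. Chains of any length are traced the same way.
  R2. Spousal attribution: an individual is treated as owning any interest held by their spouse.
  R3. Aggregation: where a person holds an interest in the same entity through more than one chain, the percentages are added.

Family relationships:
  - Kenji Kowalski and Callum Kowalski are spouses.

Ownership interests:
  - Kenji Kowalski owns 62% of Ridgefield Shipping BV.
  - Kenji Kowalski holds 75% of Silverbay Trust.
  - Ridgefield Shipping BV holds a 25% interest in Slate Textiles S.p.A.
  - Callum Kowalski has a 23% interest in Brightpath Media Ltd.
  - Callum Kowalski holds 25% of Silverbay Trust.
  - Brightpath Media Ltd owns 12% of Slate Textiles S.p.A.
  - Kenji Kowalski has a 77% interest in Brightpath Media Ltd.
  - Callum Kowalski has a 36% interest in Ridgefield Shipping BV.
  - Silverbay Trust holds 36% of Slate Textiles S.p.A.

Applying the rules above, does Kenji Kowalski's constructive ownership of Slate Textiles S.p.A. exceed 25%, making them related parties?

By spousal attribution (R2), Kenji Kowalski is treated as also owning Callum Kowalski's interest in Brightpath Media Ltd, giving 77% + 23% = 100%.
By spousal attribution (R2), Kenji Kowalski is treated as also owning Callum Kowalski's interest in Ridgefield Shipping BV, giving 62% + 36% = 98%.
By spousal attribution (R2), Kenji Kowalski is treated as also owning Callum Kowalski's interest in Silverbay Trust, giving 75% + 25% = 100%.
Chain via Brightpath Media Ltd (R1): 100% × 12% = 12% of Slate Textiles S.p.A.
Chain via Ridgefield Shipping BV (R1): 98% × 25% = 24.5% of Slate Textiles S.p.A.
Chain via Silverbay Trust (R1): 100% × 36% = 36% of Slate Textiles S.p.A.
Aggregating (R3): 12% + 24.5% + 36% = 72.5%.
72.5% exceeds the 25% threshold, so Kenji is a related party to Slate Textiles S.p.A.

Yes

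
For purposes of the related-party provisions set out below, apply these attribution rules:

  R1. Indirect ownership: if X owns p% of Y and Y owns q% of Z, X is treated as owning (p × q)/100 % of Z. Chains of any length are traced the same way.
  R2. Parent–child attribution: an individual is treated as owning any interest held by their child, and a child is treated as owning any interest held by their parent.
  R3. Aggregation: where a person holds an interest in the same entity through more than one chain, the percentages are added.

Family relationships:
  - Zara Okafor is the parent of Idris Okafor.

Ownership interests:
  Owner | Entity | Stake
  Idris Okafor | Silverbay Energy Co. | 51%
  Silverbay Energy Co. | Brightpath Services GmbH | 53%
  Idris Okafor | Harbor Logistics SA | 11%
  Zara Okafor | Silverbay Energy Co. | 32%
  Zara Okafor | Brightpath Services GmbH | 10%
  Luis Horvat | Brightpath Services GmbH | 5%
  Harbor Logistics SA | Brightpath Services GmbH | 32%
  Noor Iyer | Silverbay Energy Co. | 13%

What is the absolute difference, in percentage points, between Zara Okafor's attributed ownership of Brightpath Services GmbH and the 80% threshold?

By parent–child attribution (R2), Zara Okafor is treated as also owning Idris Okafor's interest in Silverbay Energy Co, giving 32% + 51% = 83%.
By parent–child attribution (R2), Zara Okafor is treated as owning Idris Okafor's 11% interest in Harbor Logistics SA.
Chain via Silverbay Energy Co. (R1): 83% × 53% = 43.99% of Brightpath Services GmbH.
Direct interest in Brightpath Services GmbH: 10%.
Chain via Harbor Logistics SA (R1): 11% × 32% = 3.52% of Brightpath Services GmbH.
Aggregating (R3): 43.99% + 10% + 3.52% = 57.51%.
57.51% falls short of the 80% threshold by 22.49 percentage points.

22.49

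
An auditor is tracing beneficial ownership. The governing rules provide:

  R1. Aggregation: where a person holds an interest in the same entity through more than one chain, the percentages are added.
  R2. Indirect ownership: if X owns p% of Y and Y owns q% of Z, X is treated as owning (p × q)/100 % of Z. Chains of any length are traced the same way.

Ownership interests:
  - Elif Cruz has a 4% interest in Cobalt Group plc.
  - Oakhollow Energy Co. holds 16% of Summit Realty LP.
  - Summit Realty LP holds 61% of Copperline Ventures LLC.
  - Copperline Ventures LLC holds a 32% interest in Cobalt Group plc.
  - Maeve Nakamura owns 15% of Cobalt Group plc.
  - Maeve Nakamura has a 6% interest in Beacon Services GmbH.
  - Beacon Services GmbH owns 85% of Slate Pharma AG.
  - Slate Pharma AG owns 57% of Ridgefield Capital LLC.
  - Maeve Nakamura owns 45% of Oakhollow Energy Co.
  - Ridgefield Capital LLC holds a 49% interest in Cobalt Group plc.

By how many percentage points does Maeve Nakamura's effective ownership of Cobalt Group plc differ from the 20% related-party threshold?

2.17013

Chain via Beacon Services GmbH → Slate Pharma AG → Ridgefield Capital LLC (R2): 6% × 85% × 57% × 49% = 1.42443% of Cobalt Group plc.
Chain via Oakhollow Energy Co. → Summit Realty LP → Copperline Ventures LLC (R2): 45% × 16% × 61% × 32% = 1.40544% of Cobalt Group plc.
Direct interest in Cobalt Group plc: 15%.
Aggregating (R1): 1.42443% + 1.40544% + 15% = 17.82987%.
17.82987% falls short of the 20% threshold by 2.17013 percentage points.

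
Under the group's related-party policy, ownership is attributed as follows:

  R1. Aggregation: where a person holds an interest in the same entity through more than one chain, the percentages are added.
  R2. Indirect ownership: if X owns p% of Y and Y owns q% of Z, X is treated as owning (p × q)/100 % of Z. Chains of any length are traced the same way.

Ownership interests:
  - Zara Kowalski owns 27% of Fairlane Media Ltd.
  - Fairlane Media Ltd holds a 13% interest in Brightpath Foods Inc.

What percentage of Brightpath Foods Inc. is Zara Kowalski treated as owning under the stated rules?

Chain via Fairlane Media Ltd (R2): 27% × 13% = 3.51% of Brightpath Foods Inc.

3.51%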